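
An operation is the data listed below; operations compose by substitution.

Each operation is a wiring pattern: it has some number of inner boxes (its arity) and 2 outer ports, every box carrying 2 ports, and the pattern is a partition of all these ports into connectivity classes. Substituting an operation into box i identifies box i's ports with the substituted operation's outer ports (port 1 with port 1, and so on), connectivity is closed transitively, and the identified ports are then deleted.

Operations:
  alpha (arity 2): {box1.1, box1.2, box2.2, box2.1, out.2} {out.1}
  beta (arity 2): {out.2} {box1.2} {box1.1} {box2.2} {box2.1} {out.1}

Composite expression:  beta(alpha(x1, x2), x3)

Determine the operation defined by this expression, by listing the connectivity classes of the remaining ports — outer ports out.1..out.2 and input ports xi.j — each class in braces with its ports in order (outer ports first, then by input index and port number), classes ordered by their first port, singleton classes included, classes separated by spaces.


{out.1} {out.2} {x1.1, x1.2, x2.1, x2.2} {x3.1} {x3.2}

Connectivity passes through glued beta-boundaries; trace each wire chain.
alpha over (x1, x2) gives {out.1} {out.2, x1.1, x1.2, x2.1, x2.2}, out.j being that stage's outer ports
beta over (x1, x2, x3) gives {out.1} {out.2} {x1.1, x1.2, x2.1, x2.2} {x3.1} {x3.2}, out.j being that stage's outer ports


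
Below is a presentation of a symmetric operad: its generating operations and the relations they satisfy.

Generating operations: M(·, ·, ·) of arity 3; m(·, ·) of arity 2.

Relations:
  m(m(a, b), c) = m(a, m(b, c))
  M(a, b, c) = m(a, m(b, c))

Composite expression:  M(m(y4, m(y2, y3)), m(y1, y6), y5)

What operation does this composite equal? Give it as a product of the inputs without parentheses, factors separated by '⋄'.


y4 ⋄ y2 ⋄ y3 ⋄ y1 ⋄ y6 ⋄ y5

Key point: M is associative — brackets drop, the y-order remains.
m(y2, y3) collapses to y2 ⋄ y3
m(y4, m(y2, y3)) collapses to y4 ⋄ y2 ⋄ y3
m(y1, y6) collapses to y1 ⋄ y6
M(m(y4, m(y2, y3)), m(y1, y6), y5) collapses to y4 ⋄ y2 ⋄ y3 ⋄ y1 ⋄ y6 ⋄ y5


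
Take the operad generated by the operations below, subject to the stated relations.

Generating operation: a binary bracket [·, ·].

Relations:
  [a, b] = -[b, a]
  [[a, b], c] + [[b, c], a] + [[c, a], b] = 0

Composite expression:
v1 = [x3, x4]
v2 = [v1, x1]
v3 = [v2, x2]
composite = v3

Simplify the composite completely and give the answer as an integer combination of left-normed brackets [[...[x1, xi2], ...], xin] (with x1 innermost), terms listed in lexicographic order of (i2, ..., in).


-[[[x1, x3], x4], x2] + [[[x1, x4], x3], x2]


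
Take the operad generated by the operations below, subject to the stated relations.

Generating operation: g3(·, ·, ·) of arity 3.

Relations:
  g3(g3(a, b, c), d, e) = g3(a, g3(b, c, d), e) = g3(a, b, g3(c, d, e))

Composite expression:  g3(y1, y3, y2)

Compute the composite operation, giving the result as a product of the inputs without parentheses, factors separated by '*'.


y1 * y3 * y2

Associativity of g3 dissolves the nesting; only the y-input order survives.
g3(y1, y3, y2) linearizes to y1 * y3 * y2


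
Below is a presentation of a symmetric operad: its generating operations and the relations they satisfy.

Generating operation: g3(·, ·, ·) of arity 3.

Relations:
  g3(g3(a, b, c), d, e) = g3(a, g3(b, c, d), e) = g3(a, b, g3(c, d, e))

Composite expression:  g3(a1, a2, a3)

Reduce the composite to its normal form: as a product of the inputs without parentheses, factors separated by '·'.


a1 · a2 · a3

All parenthesizations of g3 agree; list the a-inputs left to right.
g3(a1, a2, a3) flattens to a1 · a2 · a3


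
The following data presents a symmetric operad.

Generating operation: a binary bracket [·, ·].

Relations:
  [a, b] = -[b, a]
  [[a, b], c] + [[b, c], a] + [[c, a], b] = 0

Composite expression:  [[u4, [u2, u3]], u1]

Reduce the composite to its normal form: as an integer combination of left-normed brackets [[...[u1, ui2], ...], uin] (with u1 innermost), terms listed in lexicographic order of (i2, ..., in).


[[[u1, u2], u3], u4] - [[[u1, u3], u2], u4] - [[[u1, u4], u2], u3] + [[[u1, u4], u3], u2]

Left-normed coefficients sit on the u1-initial expansion words.
Composite bracket: [[u4, [u2, u3]], u1]
The bracket unfolds into 8 signed words via [a, b] = ab - ba (2^3 = 8).
Collect the words opening with u1:
  u1u2u3u4 (sign +1) contributes +[[[u1, u2], u3], u4]
  u1u3u2u4 (sign -1) contributes -[[[u1, u3], u2], u4]
  u1u4u2u3 (sign -1) contributes -[[[u1, u4], u2], u3]
  u1u4u3u2 (sign +1) contributes +[[[u1, u4], u3], u2]


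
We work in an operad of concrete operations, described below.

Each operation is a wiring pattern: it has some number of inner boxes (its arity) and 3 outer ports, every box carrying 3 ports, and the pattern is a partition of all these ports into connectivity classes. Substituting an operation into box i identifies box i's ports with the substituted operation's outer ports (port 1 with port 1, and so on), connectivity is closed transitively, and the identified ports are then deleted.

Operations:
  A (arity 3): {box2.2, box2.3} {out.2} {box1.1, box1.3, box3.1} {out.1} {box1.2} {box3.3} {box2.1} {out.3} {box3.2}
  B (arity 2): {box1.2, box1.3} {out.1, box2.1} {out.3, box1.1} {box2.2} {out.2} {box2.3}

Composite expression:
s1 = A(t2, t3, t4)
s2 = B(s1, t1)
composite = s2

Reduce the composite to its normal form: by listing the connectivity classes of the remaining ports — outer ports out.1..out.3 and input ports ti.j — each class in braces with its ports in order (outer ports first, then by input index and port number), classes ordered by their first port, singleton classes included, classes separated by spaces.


{out.1, t1.1} {out.2} {out.3} {t1.2} {t1.3} {t2.1, t2.3, t4.1} {t2.2} {t3.1} {t3.2, t3.3} {t4.2} {t4.3}


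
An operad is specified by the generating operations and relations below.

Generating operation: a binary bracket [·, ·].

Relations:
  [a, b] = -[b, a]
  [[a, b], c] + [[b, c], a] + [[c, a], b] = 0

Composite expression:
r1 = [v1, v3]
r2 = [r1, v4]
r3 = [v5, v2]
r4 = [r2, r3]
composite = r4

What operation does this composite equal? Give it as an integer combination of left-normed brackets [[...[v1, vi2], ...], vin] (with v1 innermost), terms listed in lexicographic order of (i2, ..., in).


-[[[[v1, v3], v4], v2], v5] + [[[[v1, v3], v4], v5], v2]

In the tensor algebra, words opening v1 carry the v1-anchored form.
Composite bracket: [[[v1, v3], v4], [v5, v2]]
Expanding via [a, b] = ab - ba: 16 signed words (2^4 = 16).
The v1-initial words carry the normal form:
  sign of v1v3v4v2v5 is -1, so it contributes -[[[[v1, v3], v4], v2], v5]
  sign of v1v3v4v5v2 is +1, so it contributes +[[[[v1, v3], v4], v5], v2]


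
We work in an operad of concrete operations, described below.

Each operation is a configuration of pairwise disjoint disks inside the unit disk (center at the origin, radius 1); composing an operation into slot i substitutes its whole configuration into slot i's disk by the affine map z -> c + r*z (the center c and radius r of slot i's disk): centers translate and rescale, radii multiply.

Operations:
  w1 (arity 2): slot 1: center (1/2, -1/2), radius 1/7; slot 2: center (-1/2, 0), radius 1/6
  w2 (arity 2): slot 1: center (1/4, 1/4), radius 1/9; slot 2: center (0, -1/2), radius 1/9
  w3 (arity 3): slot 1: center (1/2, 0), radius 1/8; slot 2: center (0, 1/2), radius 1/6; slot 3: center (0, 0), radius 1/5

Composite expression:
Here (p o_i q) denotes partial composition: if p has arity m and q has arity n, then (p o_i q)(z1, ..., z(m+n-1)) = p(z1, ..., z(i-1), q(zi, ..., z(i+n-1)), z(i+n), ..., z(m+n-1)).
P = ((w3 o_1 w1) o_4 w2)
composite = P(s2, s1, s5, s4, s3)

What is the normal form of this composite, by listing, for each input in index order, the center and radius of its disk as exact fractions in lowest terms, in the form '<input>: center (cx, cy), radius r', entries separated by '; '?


s1: center (7/16, 0), radius 1/48; s2: center (9/16, -1/16), radius 1/56; s3: center (0, -1/10), radius 1/45; s4: center (1/20, 1/20), radius 1/45; s5: center (0, 1/2), radius 1/6

Nesting under w3 composes maps z -> c + r*z down each s-path.
input s2: applying the 2 nested substitutions gives center (9/16, -1/16), radius 1/56
input s1: applying the 2 nested substitutions gives center (7/16, 0), radius 1/48
input s5: applying the 1 nested substitution gives center (0, 1/2), radius 1/6
input s4: applying the 2 nested substitutions gives center (1/20, 1/20), radius 1/45
input s3: applying the 2 nested substitutions gives center (0, -1/10), radius 1/45


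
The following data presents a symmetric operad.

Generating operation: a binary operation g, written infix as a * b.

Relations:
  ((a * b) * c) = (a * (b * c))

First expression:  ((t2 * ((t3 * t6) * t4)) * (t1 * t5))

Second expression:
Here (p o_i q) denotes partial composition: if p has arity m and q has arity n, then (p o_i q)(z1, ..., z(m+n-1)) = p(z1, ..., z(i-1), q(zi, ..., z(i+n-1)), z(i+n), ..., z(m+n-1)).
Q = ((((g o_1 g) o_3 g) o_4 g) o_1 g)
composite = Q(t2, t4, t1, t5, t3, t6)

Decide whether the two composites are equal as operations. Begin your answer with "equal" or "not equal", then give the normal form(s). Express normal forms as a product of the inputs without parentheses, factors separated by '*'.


not equal: they reduce to t2 * t3 * t6 * t4 * t1 * t5 and t2 * t4 * t1 * t5 * t3 * t6

Reducing the first expression gives t2 * t3 * t6 * t4 * t1 * t5
Reducing the second expression gives t2 * t4 * t1 * t5 * t3 * t6
Distinct normal forms: not equal.


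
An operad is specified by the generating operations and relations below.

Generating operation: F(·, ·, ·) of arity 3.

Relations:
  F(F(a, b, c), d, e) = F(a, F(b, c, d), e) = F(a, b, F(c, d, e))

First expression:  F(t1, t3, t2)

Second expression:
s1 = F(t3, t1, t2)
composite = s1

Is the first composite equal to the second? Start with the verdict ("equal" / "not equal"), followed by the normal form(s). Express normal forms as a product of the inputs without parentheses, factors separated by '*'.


not equal: they reduce to t1 * t3 * t2 and t3 * t1 * t2

The first expression, normalized: t1 * t3 * t2
The second expression, normalized: t3 * t1 * t2
No match — not equal.


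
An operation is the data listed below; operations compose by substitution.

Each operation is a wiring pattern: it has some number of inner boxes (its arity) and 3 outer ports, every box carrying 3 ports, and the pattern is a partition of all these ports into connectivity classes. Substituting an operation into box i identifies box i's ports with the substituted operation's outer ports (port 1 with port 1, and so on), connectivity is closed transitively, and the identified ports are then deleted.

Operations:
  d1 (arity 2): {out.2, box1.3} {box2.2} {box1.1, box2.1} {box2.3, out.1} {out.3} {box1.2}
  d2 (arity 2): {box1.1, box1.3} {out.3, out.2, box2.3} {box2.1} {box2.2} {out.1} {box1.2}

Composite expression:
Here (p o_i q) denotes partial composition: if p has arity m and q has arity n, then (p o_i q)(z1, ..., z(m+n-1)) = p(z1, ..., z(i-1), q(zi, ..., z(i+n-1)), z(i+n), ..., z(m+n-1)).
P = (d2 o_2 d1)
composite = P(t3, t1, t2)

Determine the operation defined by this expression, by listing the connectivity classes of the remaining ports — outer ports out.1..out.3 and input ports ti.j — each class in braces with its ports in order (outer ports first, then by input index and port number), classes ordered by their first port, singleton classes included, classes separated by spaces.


{out.1} {out.2, out.3} {t1.1, t2.1} {t1.2} {t1.3} {t2.2} {t2.3} {t3.1, t3.3} {t3.2}

Connectivity passes through glued d2-boundaries; trace each wire chain.
d1 over (t1, t2) gives {out.1, t2.3} {out.2, t1.3} {out.3} {t1.1, t2.1} {t1.2} {t2.2}, out.j being that stage's outer ports
d2 over (t3, t1, t2) gives {out.1} {out.2, out.3} {t1.1, t2.1} {t1.2} {t1.3} {t2.2} {t2.3} {t3.1, t3.3} {t3.2}, out.j being that stage's outer ports


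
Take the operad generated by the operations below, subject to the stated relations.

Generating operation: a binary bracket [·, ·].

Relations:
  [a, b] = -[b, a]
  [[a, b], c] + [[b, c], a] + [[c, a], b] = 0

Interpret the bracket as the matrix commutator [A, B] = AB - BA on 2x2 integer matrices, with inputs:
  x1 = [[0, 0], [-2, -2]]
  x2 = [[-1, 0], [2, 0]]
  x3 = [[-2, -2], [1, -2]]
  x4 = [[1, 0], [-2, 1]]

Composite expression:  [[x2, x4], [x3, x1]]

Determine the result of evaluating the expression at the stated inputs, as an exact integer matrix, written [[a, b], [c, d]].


[[8, 0], [-16, -8]]

[x2, x4] = [[0, 0], [-2, 0]]
[x3, x1] = [[4, 4], [2, -4]]
[[x2, x4], [x3, x1]] = [[8, 0], [-16, -8]]


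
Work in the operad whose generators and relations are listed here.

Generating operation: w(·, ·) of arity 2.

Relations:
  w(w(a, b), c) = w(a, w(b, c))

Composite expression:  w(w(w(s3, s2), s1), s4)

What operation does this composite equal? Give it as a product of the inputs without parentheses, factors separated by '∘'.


s3 ∘ s2 ∘ s1 ∘ s4


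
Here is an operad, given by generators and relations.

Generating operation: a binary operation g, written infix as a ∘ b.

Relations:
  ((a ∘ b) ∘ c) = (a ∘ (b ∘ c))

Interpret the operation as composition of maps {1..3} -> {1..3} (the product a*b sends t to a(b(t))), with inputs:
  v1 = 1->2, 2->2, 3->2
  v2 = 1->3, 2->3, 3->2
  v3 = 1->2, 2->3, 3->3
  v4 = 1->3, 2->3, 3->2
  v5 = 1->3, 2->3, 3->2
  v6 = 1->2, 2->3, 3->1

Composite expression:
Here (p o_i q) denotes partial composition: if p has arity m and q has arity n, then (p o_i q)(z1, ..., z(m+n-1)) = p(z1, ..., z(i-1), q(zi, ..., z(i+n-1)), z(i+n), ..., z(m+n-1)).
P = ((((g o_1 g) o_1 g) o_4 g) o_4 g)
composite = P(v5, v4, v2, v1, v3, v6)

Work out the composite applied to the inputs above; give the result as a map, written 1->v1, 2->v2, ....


(v5 ∘ v4) = 1->2, 2->2, 3->3
((v5 ∘ v4) ∘ v2) = 1->3, 2->3, 3->2
(v1 ∘ v3) = 1->2, 2->2, 3->2
((v1 ∘ v3) ∘ v6) = 1->2, 2->2, 3->2
(((v5 ∘ v4) ∘ v2) ∘ ((v1 ∘ v3) ∘ v6)) = 1->3, 2->3, 3->3

1->3, 2->3, 3->3


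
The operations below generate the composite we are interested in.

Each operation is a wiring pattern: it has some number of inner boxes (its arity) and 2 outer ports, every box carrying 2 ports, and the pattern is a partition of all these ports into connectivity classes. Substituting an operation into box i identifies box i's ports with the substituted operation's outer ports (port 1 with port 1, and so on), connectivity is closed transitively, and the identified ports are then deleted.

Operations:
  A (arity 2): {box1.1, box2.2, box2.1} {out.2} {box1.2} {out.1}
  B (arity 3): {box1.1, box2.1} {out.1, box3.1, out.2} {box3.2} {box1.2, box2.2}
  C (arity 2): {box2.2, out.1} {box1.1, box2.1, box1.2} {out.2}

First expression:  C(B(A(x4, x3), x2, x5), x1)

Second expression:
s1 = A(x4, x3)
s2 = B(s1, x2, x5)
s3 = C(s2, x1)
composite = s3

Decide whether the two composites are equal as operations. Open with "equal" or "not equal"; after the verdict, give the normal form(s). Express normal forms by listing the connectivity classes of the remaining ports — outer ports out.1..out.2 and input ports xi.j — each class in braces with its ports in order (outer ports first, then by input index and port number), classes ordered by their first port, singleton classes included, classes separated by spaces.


equal; the common form is {out.1, x1.2} {out.2} {x1.1, x5.1} {x2.1} {x2.2} {x3.1, x3.2, x4.1} {x4.2} {x5.2}

The first expression, normalized: {out.1, x1.2} {out.2} {x1.1, x5.1} {x2.1} {x2.2} {x3.1, x3.2, x4.1} {x4.2} {x5.2}
The second expression, normalized: {out.1, x1.2} {out.2} {x1.1, x5.1} {x2.1} {x2.2} {x3.1, x3.2, x4.1} {x4.2} {x5.2}
The normal forms match — equal.


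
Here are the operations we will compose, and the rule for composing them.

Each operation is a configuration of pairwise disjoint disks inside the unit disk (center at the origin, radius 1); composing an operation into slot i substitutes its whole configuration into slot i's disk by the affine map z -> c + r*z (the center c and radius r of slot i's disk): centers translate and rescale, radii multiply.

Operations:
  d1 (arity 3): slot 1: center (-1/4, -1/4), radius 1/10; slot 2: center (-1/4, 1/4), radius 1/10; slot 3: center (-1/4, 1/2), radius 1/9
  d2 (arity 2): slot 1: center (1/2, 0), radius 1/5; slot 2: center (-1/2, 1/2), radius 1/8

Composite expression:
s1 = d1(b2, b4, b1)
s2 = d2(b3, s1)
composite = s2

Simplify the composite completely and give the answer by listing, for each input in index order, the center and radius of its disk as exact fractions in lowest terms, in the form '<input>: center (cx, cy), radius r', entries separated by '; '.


b1: center (-17/32, 9/16), radius 1/72; b2: center (-17/32, 15/32), radius 1/80; b3: center (1/2, 0), radius 1/5; b4: center (-17/32, 17/32), radius 1/80

Each b-disk chains the slot maps above it in d2; radii multiply.
b3: after 1 affine step, its disk has center (1/2, 0), radius 1/5
b2: after 2 affine steps, its disk has center (-17/32, 15/32), radius 1/80
b4: after 2 affine steps, its disk has center (-17/32, 17/32), radius 1/80
b1: after 2 affine steps, its disk has center (-17/32, 9/16), radius 1/72


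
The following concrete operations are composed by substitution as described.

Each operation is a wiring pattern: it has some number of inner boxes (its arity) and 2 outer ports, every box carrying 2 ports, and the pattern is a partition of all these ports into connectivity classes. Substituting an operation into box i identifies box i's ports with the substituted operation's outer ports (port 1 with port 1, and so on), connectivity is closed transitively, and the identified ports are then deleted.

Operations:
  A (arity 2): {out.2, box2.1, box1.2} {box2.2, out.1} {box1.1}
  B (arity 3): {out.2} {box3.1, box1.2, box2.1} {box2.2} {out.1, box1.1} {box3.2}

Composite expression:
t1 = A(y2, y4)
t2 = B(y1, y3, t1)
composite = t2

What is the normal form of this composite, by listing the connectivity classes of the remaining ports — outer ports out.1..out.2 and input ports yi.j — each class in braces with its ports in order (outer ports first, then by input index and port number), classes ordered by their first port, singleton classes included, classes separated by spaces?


{out.1, y1.1} {out.2} {y1.2, y3.1, y4.2} {y2.1} {y2.2, y4.1} {y3.2}


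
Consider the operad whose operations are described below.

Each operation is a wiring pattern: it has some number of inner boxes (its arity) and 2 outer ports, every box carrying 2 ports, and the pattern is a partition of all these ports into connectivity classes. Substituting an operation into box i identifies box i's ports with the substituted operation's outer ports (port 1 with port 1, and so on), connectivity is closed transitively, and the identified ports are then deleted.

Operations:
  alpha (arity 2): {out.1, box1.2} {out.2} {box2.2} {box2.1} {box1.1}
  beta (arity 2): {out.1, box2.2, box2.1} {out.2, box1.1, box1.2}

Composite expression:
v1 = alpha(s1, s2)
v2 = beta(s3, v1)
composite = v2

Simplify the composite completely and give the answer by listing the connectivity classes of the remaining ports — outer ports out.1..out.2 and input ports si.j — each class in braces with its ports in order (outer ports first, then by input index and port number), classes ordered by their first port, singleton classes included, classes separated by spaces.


{out.1, s1.2} {out.2, s3.1, s3.2} {s1.1} {s2.1} {s2.2}

Connectivity passes through glued beta-boundaries; trace each wire chain.
alpha over (s1, s2) gives {out.1, s1.2} {out.2} {s1.1} {s2.1} {s2.2}, out.j being that stage's outer ports
beta over (s3, s1, s2) gives {out.1, s1.2} {out.2, s3.1, s3.2} {s1.1} {s2.1} {s2.2}, out.j being that stage's outer ports


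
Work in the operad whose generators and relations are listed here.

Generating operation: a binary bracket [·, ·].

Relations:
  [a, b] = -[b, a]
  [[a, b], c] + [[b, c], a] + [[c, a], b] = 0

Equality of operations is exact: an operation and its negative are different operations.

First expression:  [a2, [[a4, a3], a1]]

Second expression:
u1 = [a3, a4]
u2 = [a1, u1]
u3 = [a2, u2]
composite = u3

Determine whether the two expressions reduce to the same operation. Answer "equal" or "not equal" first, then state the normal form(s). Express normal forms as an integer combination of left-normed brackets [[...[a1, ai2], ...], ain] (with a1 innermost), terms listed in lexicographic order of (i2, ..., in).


Reducing the first expression gives -[[[a1, a3], a4], a2] + [[[a1, a4], a3], a2]
Reducing the second expression gives -[[[a1, a3], a4], a2] + [[[a1, a4], a3], a2]
The normal forms match — equal.

equal; both compose to -[[[a1, a3], a4], a2] + [[[a1, a4], a3], a2]


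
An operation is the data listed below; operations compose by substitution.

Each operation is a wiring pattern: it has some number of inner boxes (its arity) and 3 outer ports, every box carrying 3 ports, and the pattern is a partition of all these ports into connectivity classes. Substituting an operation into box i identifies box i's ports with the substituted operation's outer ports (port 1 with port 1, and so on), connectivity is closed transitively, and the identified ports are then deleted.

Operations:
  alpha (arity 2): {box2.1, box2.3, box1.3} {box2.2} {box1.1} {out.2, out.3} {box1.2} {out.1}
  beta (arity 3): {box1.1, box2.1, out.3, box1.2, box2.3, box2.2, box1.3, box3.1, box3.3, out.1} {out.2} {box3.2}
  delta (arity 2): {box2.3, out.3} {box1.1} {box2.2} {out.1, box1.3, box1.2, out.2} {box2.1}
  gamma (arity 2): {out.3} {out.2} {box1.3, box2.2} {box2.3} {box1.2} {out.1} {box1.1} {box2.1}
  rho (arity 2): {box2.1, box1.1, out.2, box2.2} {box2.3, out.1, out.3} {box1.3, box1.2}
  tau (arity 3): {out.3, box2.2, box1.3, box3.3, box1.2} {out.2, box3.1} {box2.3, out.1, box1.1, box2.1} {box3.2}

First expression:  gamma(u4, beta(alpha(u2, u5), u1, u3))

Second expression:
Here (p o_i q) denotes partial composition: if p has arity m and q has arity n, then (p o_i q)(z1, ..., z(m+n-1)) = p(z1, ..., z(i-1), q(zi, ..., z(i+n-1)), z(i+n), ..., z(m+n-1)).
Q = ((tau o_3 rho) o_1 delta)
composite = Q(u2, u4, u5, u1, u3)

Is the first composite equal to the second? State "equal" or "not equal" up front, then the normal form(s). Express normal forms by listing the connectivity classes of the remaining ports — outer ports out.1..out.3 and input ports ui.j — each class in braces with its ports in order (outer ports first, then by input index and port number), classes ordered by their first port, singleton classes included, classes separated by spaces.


not equal; first: {out.1} {out.2} {out.3} {u1.1, u1.2, u1.3, u3.1, u3.3} {u2.1} {u2.2} {u2.3, u5.1, u5.3} {u3.2} {u4.1} {u4.2} {u4.3} {u5.2}; second: {out.1, out.2, out.3, u2.2, u2.3, u3.3, u4.3, u5.1, u5.2, u5.3} {u1.1, u3.1, u3.2} {u1.2, u1.3} {u2.1} {u4.1} {u4.2}


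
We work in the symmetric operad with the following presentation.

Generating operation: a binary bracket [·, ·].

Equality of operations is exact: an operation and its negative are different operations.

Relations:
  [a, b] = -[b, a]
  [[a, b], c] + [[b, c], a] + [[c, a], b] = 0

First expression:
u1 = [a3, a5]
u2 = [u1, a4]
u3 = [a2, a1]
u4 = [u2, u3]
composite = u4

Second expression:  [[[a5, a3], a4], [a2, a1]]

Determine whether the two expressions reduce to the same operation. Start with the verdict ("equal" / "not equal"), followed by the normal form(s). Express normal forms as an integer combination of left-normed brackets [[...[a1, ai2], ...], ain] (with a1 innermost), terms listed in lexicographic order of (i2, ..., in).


not equal: they reduce to [[[[a1, a2], a3], a5], a4] - [[[[a1, a2], a4], a3], a5] + [[[[a1, a2], a4], a5], a3] - [[[[a1, a2], a5], a3], a4] and -[[[[a1, a2], a3], a5], a4] + [[[[a1, a2], a4], a3], a5] - [[[[a1, a2], a4], a5], a3] + [[[[a1, a2], a5], a3], a4]

Reducing the first expression gives [[[[a1, a2], a3], a5], a4] - [[[[a1, a2], a4], a3], a5] + [[[[a1, a2], a4], a5], a3] - [[[[a1, a2], a5], a3], a4]
Reducing the second expression gives -[[[[a1, a2], a3], a5], a4] + [[[[a1, a2], a4], a3], a5] - [[[[a1, a2], a4], a5], a3] + [[[[a1, a2], a5], a3], a4]
They disagree, so not equal.


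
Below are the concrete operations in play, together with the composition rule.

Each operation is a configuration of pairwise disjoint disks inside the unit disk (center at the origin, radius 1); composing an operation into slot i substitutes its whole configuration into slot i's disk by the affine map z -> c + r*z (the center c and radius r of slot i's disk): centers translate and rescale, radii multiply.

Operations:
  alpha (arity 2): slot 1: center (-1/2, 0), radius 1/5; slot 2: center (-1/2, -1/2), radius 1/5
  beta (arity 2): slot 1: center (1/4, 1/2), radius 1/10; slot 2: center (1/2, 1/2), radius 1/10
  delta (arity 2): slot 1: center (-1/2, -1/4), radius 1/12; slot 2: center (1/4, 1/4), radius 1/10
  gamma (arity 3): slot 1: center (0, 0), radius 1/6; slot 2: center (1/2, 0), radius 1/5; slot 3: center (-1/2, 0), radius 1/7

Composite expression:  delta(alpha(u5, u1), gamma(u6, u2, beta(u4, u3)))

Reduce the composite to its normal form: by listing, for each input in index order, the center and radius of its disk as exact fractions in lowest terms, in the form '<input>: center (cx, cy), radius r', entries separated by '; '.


Only the slot chain above each u matters under delta; compose those maps.
for u5, the 2-step affine chain lands on center (-13/24, -1/4), radius 1/60
for u1, the 2-step affine chain lands on center (-13/24, -7/24), radius 1/60
for u6, the 2-step affine chain lands on center (1/4, 1/4), radius 1/60
for u2, the 2-step affine chain lands on center (3/10, 1/4), radius 1/50
for u4, the 3-step affine chain lands on center (57/280, 9/35), radius 1/700
for u3, the 3-step affine chain lands on center (29/140, 9/35), radius 1/700

u1: center (-13/24, -7/24), radius 1/60; u2: center (3/10, 1/4), radius 1/50; u3: center (29/140, 9/35), radius 1/700; u4: center (57/280, 9/35), radius 1/700; u5: center (-13/24, -1/4), radius 1/60; u6: center (1/4, 1/4), radius 1/60


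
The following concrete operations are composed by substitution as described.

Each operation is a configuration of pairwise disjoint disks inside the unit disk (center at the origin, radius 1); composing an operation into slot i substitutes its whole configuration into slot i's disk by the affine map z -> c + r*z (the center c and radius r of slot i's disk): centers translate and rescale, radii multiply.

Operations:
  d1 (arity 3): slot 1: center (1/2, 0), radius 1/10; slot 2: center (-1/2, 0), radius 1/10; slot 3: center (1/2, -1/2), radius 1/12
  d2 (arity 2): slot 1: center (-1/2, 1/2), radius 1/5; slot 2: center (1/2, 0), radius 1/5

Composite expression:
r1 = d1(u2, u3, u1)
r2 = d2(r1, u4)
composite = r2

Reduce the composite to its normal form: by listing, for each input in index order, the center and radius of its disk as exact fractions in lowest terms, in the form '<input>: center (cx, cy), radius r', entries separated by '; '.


Follow each u-input down from d2: c' goes to c + r*c', radius to r*r'.
for u2, the 2-step affine chain lands on center (-2/5, 1/2), radius 1/50
for u3, the 2-step affine chain lands on center (-3/5, 1/2), radius 1/50
for u1, the 2-step affine chain lands on center (-2/5, 2/5), radius 1/60
for u4, the 1-step affine chain lands on center (1/2, 0), radius 1/5

u1: center (-2/5, 2/5), radius 1/60; u2: center (-2/5, 1/2), radius 1/50; u3: center (-3/5, 1/2), radius 1/50; u4: center (1/2, 0), radius 1/5


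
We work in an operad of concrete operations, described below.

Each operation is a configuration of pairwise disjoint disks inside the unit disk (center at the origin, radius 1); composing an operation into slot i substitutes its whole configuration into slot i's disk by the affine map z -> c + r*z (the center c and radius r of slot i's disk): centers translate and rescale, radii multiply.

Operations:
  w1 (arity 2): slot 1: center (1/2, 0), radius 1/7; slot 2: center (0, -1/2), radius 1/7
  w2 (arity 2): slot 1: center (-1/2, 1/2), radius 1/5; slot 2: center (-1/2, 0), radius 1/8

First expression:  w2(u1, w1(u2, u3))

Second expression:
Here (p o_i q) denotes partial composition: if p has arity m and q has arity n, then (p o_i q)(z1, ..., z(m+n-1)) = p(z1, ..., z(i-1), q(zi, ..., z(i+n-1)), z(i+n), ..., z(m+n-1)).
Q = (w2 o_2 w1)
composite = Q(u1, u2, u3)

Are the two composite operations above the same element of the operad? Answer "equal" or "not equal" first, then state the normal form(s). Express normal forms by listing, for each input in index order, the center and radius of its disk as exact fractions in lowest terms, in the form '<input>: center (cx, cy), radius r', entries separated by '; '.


equal; the common form is u1: center (-1/2, 1/2), radius 1/5; u2: center (-7/16, 0), radius 1/56; u3: center (-1/2, -1/16), radius 1/56

The first composite normalizes to u1: center (-1/2, 1/2), radius 1/5; u2: center (-7/16, 0), radius 1/56; u3: center (-1/2, -1/16), radius 1/56
The second composite normalizes to u1: center (-1/2, 1/2), radius 1/5; u2: center (-7/16, 0), radius 1/56; u3: center (-1/2, -1/16), radius 1/56
Identical normal forms: equal.


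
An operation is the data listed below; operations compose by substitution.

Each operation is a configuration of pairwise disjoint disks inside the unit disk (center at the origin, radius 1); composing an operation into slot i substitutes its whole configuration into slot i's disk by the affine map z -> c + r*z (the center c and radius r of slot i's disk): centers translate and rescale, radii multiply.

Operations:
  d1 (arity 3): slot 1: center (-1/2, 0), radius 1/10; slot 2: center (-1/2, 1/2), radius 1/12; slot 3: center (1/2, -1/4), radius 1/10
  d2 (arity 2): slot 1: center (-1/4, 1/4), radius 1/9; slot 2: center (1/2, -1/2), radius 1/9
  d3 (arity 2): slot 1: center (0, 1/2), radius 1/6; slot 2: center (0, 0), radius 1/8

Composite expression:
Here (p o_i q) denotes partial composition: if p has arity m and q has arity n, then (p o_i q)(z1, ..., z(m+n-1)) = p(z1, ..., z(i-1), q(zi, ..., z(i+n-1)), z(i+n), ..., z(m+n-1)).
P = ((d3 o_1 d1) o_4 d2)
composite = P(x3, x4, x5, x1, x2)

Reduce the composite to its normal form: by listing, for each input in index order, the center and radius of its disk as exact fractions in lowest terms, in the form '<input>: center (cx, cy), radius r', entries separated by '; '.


Follow each x-input down from d3: c' goes to c + r*c', radius to r*r'.
for x3, the 2-step affine chain lands on center (-1/12, 1/2), radius 1/60
for x4, the 2-step affine chain lands on center (-1/12, 7/12), radius 1/72
for x5, the 2-step affine chain lands on center (1/12, 11/24), radius 1/60
for x1, the 2-step affine chain lands on center (-1/32, 1/32), radius 1/72
for x2, the 2-step affine chain lands on center (1/16, -1/16), radius 1/72

x1: center (-1/32, 1/32), radius 1/72; x2: center (1/16, -1/16), radius 1/72; x3: center (-1/12, 1/2), radius 1/60; x4: center (-1/12, 7/12), radius 1/72; x5: center (1/12, 11/24), radius 1/60


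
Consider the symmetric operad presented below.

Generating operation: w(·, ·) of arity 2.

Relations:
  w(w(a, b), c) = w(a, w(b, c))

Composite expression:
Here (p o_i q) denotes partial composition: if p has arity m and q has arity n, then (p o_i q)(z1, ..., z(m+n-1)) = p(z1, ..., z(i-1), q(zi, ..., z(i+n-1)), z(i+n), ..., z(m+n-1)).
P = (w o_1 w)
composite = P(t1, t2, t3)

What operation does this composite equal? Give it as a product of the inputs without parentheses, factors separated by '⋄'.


t1 ⋄ t2 ⋄ t3

All parenthesizations of w agree; list the t-inputs left to right.
w(t1, t2) spells out as t1 ⋄ t2
w(w(t1, t2), t3) spells out as t1 ⋄ t2 ⋄ t3


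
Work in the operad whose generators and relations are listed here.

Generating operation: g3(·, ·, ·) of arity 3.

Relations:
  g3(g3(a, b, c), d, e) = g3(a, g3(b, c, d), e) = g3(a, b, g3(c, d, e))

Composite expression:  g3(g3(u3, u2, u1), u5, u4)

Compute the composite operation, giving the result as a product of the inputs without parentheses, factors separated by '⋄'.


u3 ⋄ u2 ⋄ u1 ⋄ u5 ⋄ u4

The g3-tree's shape is irrelevant; the u-reading-order decides.
g3(u3, u2, u1) linearizes to u3 ⋄ u2 ⋄ u1
g3(g3(u3, u2, u1), u5, u4) linearizes to u3 ⋄ u2 ⋄ u1 ⋄ u5 ⋄ u4


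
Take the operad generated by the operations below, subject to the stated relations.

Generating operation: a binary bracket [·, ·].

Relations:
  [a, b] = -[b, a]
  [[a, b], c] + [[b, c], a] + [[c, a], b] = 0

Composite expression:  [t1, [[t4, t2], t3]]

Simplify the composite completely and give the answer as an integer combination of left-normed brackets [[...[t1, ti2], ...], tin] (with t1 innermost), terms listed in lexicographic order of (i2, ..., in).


Left-normed coefficients sit on the t1-initial expansion words.
Composite bracket: [t1, [[t4, t2], t3]]
The bracket unfolds into 8 signed words via [a, b] = ab - ba (2^3 = 8).
Words beginning with t1 determine it all:
  t1t2t4t3 appears with sign -1, giving the term -[[[t1, t2], t4], t3]
  t1t3t2t4 appears with sign +1, giving the term +[[[t1, t3], t2], t4]
  t1t3t4t2 appears with sign -1, giving the term -[[[t1, t3], t4], t2]
  t1t4t2t3 appears with sign +1, giving the term +[[[t1, t4], t2], t3]

-[[[t1, t2], t4], t3] + [[[t1, t3], t2], t4] - [[[t1, t3], t4], t2] + [[[t1, t4], t2], t3]


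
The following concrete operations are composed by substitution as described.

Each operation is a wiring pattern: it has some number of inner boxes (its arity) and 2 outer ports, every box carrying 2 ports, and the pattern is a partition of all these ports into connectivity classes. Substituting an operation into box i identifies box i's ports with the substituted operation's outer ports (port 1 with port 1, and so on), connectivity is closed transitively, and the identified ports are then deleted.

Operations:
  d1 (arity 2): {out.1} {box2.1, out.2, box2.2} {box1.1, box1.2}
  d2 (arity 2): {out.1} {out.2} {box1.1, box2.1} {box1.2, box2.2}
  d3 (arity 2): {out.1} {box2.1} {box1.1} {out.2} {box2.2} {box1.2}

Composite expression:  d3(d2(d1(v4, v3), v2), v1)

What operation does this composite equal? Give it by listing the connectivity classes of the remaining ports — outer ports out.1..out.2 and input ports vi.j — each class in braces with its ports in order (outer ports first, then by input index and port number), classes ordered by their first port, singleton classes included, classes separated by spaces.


{out.1} {out.2} {v1.1} {v1.2} {v2.1} {v2.2, v3.1, v3.2} {v4.1, v4.2}


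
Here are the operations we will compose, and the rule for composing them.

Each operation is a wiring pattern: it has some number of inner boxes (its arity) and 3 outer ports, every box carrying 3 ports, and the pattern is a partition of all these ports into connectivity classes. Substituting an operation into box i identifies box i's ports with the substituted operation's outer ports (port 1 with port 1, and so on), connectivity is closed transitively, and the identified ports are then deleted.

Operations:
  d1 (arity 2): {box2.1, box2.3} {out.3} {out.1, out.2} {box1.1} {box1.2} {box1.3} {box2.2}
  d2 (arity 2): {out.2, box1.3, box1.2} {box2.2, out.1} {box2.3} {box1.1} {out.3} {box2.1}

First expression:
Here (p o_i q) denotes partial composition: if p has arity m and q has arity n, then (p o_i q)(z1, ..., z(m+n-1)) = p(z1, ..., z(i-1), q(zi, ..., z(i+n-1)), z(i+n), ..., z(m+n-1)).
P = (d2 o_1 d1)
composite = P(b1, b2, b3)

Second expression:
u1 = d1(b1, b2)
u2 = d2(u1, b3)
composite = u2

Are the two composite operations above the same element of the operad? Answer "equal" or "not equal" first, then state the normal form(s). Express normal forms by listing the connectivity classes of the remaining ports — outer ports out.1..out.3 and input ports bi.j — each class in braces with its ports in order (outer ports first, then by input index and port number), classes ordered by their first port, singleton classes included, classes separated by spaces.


equal — both sides give {out.1, b3.2} {out.2} {out.3} {b1.1} {b1.2} {b1.3} {b2.1, b2.3} {b2.2} {b3.1} {b3.3}

Reducing the first expression gives {out.1, b3.2} {out.2} {out.3} {b1.1} {b1.2} {b1.3} {b2.1, b2.3} {b2.2} {b3.1} {b3.3}
Reducing the second expression gives {out.1, b3.2} {out.2} {out.3} {b1.1} {b1.2} {b1.3} {b2.1, b2.3} {b2.2} {b3.1} {b3.3}
Same normal form: equal.


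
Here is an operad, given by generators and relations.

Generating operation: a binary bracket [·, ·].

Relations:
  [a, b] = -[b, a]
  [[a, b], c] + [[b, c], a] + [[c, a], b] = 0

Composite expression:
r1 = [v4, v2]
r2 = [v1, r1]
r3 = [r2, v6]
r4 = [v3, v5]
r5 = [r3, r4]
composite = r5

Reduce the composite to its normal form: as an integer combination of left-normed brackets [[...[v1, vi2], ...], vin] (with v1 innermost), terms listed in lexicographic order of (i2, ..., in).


-[[[[[v1, v2], v4], v6], v3], v5] + [[[[[v1, v2], v4], v6], v5], v3] + [[[[[v1, v4], v2], v6], v3], v5] - [[[[[v1, v4], v2], v6], v5], v3]

In the tensor algebra, words opening v1 carry the v1-anchored form.
Composite bracket: [[[v1, [v4, v2]], v6], [v3, v5]]
Applying ab - ba throughout gives 32 signed words (2^5 = 32).
Words beginning with v1 determine it all:
  from v1v2v4v6v3v5, sign -1: term -[[[[[v1, v2], v4], v6], v3], v5]
  from v1v2v4v6v5v3, sign +1: term +[[[[[v1, v2], v4], v6], v5], v3]
  from v1v4v2v6v3v5, sign +1: term +[[[[[v1, v4], v2], v6], v3], v5]
  from v1v4v2v6v5v3, sign -1: term -[[[[[v1, v4], v2], v6], v5], v3]


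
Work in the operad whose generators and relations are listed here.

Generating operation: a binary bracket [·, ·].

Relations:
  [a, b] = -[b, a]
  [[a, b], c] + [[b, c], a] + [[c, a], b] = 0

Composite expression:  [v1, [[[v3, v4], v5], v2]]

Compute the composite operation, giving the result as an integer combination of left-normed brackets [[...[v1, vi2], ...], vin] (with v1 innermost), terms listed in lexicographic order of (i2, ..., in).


-[[[[v1, v2], v3], v4], v5] + [[[[v1, v2], v4], v3], v5] + [[[[v1, v2], v5], v3], v4] - [[[[v1, v2], v5], v4], v3] + [[[[v1, v3], v4], v5], v2] - [[[[v1, v4], v3], v5], v2] - [[[[v1, v5], v3], v4], v2] + [[[[v1, v5], v4], v3], v2]

A multilinear Lie element is pinned by v1-initial words (v1 innermost).
Composite bracket: [v1, [[[v3, v4], v5], v2]]
Under [a, b] = ab - ba we get 16 signed associative words (2^4 = 16).
Collect the words opening with v1:
  from v1v2v3v4v5, sign -1: term -[[[[v1, v2], v3], v4], v5]
  from v1v2v4v3v5, sign +1: term +[[[[v1, v2], v4], v3], v5]
  from v1v2v5v3v4, sign +1: term +[[[[v1, v2], v5], v3], v4]
  from v1v2v5v4v3, sign -1: term -[[[[v1, v2], v5], v4], v3]
  from v1v3v4v5v2, sign +1: term +[[[[v1, v3], v4], v5], v2]
  from v1v4v3v5v2, sign -1: term -[[[[v1, v4], v3], v5], v2]
  from v1v5v3v4v2, sign -1: term -[[[[v1, v5], v3], v4], v2]
  from v1v5v4v3v2, sign +1: term +[[[[v1, v5], v4], v3], v2]


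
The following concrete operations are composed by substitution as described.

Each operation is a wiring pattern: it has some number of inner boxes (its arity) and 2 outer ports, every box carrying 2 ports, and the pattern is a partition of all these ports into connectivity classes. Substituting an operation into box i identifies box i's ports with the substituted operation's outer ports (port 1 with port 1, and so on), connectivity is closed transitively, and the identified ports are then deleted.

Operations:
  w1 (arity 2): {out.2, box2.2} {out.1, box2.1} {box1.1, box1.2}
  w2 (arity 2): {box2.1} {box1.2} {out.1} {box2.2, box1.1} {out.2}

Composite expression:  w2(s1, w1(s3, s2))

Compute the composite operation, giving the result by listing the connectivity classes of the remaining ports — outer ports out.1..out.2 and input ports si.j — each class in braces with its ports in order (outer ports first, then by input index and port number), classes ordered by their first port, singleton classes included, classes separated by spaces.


{out.1} {out.2} {s1.1, s2.2} {s1.2} {s2.1} {s3.1, s3.2}

Two ports join when wires chain via w2-identified ports.
stage w1: inputs (s3, s2), connectivity {out.1, s2.1} {out.2, s2.2} {s3.1, s3.2}, out.j its boundary
stage w2: inputs (s1, s3, s2), connectivity {out.1} {out.2} {s1.1, s2.2} {s1.2} {s2.1} {s3.1, s3.2}, out.j its boundary
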